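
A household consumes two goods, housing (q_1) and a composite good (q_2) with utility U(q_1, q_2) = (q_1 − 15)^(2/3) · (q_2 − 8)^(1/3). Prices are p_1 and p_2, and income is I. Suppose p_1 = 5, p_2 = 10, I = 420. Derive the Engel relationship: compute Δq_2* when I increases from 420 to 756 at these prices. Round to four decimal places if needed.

After buying the subsistence bundle (15, 8), a share 2/3 of the remaining income goes to q_1: q_1* = 15 + 2/3·(I − 15p_1 − 8p_2)/p_1.
Discretionary income = 420 − 15·5 − 8·10 = 265; q_2* = 8 + 1/3·265/10 = 16.8333.
At I' = 756: q_2* = 28.0333. Change: 28.0333 − 16.8333 = 11.2.

Δq_2* = 11.2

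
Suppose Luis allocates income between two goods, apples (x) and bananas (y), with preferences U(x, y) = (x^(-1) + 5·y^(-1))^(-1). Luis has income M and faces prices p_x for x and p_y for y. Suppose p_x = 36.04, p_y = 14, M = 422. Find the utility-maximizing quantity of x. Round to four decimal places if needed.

x* = 4.8918

MRS = MU_x/MU_y = (1/5)·(y/x)^(2). Set equal to p_x/p_y.
Solve for the ratio: y/x = [5·p_x/p_y]^(0.5).
Substitute y = (y/x)·x into the budget: x* = M/(p_x + p_y·(y/x)).
Numerically y/x = 3.587677, so x* = 422/(36.04 + 14·3.587677) = 4.8918.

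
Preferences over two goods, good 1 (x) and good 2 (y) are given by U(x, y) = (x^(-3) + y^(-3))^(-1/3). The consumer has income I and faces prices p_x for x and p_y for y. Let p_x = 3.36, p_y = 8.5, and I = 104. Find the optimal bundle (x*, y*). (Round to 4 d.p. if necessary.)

MU_x ∝ x^(-4), MU_y ∝ y^(-4), so MRS = (y/x)^(4) = p_x/p_y.
Hence y/x = (p_x/p_y)^(1/(4)), i.e. raised to the 0.25 power.
Substitute y = (y/x)·x into the budget: x* = I/(p_x + p_y·(y/x)).
Numerically y/x = 0.792921, so x* = 104/(3.36 + 8.5·0.792921) = 10.2972 and y* = 0.792921·10.2972 = 8.1649.

x* = 10.2972, y* = 8.1649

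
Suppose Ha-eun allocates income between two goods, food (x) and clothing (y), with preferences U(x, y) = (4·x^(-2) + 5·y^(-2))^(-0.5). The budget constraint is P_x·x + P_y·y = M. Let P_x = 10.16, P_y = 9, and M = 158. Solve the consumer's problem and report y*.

With the ratio pinned down, the budget gives x* = M/(P_x + P_y·(y/x)) and y* = (y/x)·x*.
Numerically y/x = 1.121641, so x* = 158/(10.16 + 9·1.121641) = 7.8006 and y* = 1.121641·7.8006 = 8.7495.

y* = 8.7495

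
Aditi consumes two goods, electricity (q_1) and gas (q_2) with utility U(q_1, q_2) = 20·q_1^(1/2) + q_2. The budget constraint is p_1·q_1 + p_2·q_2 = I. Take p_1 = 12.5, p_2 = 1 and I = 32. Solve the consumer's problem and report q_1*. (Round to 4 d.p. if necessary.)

MU_q_1 = 10/√q_1, MU_q_2 = 1. Tangency: 10/√q_1 = p_1/p_2.
Solve: √q_1 = 10·p_2/p_1, so q_1*(p_1,p_2) = (10·p_2/p_1)², and q_2* = (I − p_1·q_1*)/p_2.
Plugging in: q_1* = (10·1/12.5)² = 0.64.

q_1* = 0.64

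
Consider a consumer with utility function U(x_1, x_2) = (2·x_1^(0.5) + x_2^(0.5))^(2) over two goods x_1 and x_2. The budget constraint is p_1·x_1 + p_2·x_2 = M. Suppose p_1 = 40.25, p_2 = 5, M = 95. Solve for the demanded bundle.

From the CES first-order condition, 2·(x_2/x_1)^(0.5) = p_1/p_2.
Solve for the ratio: x_2/x_1 = [(1/2)·p_1/p_2]^(2).
With the ratio pinned down, the budget gives x_1* = M/(p_1 + p_2·(x_2/x_1)) and x_2* = (x_2/x_1)·x_1*.
Numerically x_2/x_1 = 16.200625, so x_1* = 95/(40.25 + 5·16.200625) = 0.7835 and x_2* = 16.200625·0.7835 = 12.6929.

x_1* = 0.7835, x_2* = 12.6929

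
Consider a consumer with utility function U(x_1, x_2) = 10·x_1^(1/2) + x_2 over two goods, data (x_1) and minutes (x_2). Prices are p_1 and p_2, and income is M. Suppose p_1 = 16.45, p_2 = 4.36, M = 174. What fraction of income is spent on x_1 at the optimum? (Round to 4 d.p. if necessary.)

Utility is quasi-linear in x_2; the FOC for x_1 is 5/√x_1 = p_1/p_2.
Solve: √x_1 = 5·p_2/p_1, so x_1*(p_1,p_2) = (5·p_2/p_1)², and x_2* = (M − p_1·x_1*)/p_2.
Plugging in: x_1* = (5·4.36/16.45)² = 1.7562, x_2* = 33.2821.
Expenditure on x_1: 16.45·1.7562 = 28.89; share = 0.166.

share on x_1 = 0.166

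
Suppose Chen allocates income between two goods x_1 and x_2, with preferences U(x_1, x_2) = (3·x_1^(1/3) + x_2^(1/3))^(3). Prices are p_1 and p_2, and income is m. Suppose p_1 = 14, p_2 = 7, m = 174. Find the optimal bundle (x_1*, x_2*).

MRS = MU_x_1/MU_x_2 = 3·(x_2/x_1)^(2/3). Set equal to p_1/p_2.
Solve for the ratio: x_2/x_1 = [(1/3)·p_1/p_2]^(1.5).
Substitute x_2 = (x_2/x_1)·x_1 into the budget: x_1* = m/(p_1 + p_2·(x_2/x_1)).
Numerically x_2/x_1 = 0.544331, so x_1* = 174/(14 + 7·0.544331) = 9.7696 and x_2* = 0.544331·9.7696 = 5.3179.

x_1* = 9.7696, x_2* = 5.3179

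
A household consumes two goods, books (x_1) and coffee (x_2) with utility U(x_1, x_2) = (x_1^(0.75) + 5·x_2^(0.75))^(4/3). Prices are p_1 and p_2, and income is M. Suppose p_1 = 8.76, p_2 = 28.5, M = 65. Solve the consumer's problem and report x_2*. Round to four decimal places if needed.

MRS = MU_x_1/MU_x_2 = (1/5)·(x_2/x_1)^(0.25). Set equal to p_1/p_2.
Solve for the ratio: x_2/x_1 = [5·p_1/p_2]^(4).
Substitute x_2 = (x_2/x_1)·x_1 into the budget: x_1* = M/(p_1 + p_2·(x_2/x_1)).
Numerically x_2/x_1 = 5.578494, so x_1* = 65/(8.76 + 28.5·5.578494) = 0.3875 and x_2* = 5.578494·0.3875 = 2.1616.

x_2* = 2.1616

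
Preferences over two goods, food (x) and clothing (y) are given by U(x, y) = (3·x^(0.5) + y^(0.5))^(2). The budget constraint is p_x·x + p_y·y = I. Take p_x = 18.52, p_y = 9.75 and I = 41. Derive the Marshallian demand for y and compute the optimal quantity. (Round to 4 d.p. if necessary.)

MRS = MU_x/MU_y = 3·(y/x)^(0.5). Set equal to p_x/p_y.
Hence y/x = ((1/3)·p_x/p_y)^(1/(0.5)), i.e. raised to the 2 power.
With the ratio pinned down, the budget gives x* = I/(p_x + p_y·(y/x)) and y* = (y/x)·x*.
Numerically y/x = 0.400895, so x* = 41/(18.52 + 9.75·0.400895) = 1.828 and y* = 0.400895·1.828 = 0.7328.

y* = 0.7328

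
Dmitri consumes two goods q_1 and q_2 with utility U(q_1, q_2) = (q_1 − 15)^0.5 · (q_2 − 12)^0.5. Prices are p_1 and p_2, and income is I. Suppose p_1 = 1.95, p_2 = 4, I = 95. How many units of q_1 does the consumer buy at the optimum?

q_1* = 19.5513

Let q_1' = q_1−15, q_2' = q_2−12. MRS = q_2'/q_1' = p_1/p_2.
Substituting into the budget: q_1* = 15 + 0.5·(I − 15·p_1 − 12·p_2)/p_1, and q_2* = 12 + 0.5·(…)/p_2.
Discretionary income = 95 − 15·1.95 − 12·4 = 17.75; q_1* = 15 + 0.5·17.75/1.95 = 19.5513.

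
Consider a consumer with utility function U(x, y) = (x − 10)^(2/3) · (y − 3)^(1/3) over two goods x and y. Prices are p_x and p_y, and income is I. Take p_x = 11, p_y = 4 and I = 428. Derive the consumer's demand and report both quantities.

x* = 28.5455, y* = 28.5

This is Cobb-Douglas in (x−10, y−3): tangency gives 2/3·p_y·(y−3) = 1/3·p_x·(x−10).
After buying the subsistence bundle (10, 3), a share 2/3 of the remaining income goes to x: x* = 10 + 2/3·(I − 10p_x − 3p_y)/p_x.
Discretionary income = 428 − 10·11 − 3·4 = 306; x* = 10 + 2/3·306/11 = 28.5455; y* = 3 + 1/3·306/4 = 28.5.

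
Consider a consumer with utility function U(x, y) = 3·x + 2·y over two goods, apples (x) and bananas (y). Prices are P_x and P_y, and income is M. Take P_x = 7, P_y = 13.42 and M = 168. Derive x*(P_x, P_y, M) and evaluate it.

x* = 24

x gives more utility per dollar, so spend all income on x: x* = M/P_x, y* = 0.
Numerically: x* = 24, y* = 0.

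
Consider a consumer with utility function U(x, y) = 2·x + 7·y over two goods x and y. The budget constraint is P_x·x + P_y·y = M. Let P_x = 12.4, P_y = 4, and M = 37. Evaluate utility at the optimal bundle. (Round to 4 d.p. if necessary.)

y gives more utility per dollar, so spend all income on y: y* = M/P_y, x* = 0.
Numerically: x* = 0, y* = 9.25.
Utility at the optimum: U(0, 9.25) = 64.75.

V = 64.75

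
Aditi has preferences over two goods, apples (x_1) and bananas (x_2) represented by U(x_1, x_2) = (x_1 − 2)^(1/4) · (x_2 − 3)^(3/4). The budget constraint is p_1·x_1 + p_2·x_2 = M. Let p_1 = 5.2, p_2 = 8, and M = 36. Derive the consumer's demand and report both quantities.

MRS = (1/3)·(x_2−3)/(x_1−2). Tangency with p_1/p_2 gives x_2−3 = 3·(p_1/p_2)·(x_1−2).
After buying the subsistence bundle (2, 3), a share 0.25 of the remaining income goes to x_1: x_1* = 2 + 0.25·(M − 2p_1 − 3p_2)/p_1.
Discretionary income = 36 − 2·5.2 − 3·8 = 1.6; x_1* = 2 + 0.25·1.6/5.2 = 2.0769; x_2* = 3 + 0.75·1.6/8 = 3.15.

x_1* = 2.0769, x_2* = 3.15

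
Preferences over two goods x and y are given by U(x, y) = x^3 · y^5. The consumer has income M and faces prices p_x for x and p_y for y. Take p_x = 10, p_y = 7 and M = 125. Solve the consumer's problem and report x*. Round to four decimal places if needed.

x* = 4.6875

The MRS is (3/5)·y/x. Set MRS = p_x/p_y.
So 3·p_y·y = 5·p_x·x; combined with the budget, a share 0.375 of income goes to x.
Demand: x*(p_x,p_y,M) = 0.375·M/p_x and y* = 0.625·M/p_y.
At p_x=10, p_y=7, M=125: x* = 0.375·125/10 = 4.6875.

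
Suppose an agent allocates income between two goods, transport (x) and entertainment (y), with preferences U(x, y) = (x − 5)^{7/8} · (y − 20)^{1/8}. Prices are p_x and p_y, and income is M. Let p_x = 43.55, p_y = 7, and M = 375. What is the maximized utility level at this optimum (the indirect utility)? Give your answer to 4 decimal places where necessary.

V = 0.3415

After buying the subsistence bundle (5, 20), a share 0.875 of the remaining income goes to x: x* = 5 + 0.875·(M − 5p_x − 20p_y)/p_x.
Discretionary income = 375 − 5·43.55 − 20·7 = 17.25; x* = 5 + 0.875·17.25/43.55 = 5.3466; y* = 20 + 0.125·17.25/7 = 20.308.
Utility at the optimum: U(5.3466, 20.308) = 0.3415.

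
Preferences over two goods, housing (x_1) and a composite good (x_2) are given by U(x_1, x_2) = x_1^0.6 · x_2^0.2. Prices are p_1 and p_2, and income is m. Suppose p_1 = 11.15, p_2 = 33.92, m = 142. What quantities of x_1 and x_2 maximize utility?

Tangency: MRS = 3·x_2/x_1 = p_1/p_2.
Rearranging, p_2·x_2 = (1/3)·p_1·x_1. Substituting into the budget gives p_1·x_1·(1 + (1/3)) = m.
Demand: x_1*(p_1,p_2,m) = 0.75·m/p_1 and x_2* = 0.25·m/p_2.
At p_1=11.15, p_2=33.92, m=142: x_1* = 0.75·142/11.15 = 9.5516, x_2* = 1.0466.

x_1* = 9.5516, x_2* = 1.0466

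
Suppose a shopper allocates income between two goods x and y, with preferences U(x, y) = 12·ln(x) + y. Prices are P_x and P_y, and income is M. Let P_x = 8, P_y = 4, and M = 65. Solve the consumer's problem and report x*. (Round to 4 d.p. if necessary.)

MU_x = 12/x, MU_y = 1. Tangency: 12/x = P_x/P_y.
So x*(P_x,P_y) = 12·P_y/P_x, independent of income; and y* = (M − 12·P_y)/P_y.
At the given prices: x* = 12·4/8 = 6.

x* = 6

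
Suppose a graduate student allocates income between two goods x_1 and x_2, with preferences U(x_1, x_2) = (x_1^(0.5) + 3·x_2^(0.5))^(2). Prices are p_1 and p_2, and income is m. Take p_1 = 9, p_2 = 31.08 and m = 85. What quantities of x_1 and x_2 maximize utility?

With the ratio pinned down, the budget gives x_1* = m/(p_1 + p_2·(x_2/x_1)) and x_2* = (x_2/x_1)·x_1*.
Numerically x_2/x_1 = 0.754685, so x_1* = 85/(9 + 31.08·0.754685) = 2.619 and x_2* = 0.754685·2.619 = 1.9765.

x_1* = 2.619, x_2* = 1.9765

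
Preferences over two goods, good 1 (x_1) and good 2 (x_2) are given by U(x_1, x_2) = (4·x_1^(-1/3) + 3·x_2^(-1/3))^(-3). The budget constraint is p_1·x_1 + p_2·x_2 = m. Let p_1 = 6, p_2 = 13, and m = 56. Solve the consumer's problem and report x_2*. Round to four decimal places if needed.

MRS = MU_x_1/MU_x_2 = (4/3)·(x_2/x_1)^(4/3). Set equal to p_1/p_2.
Hence x_2/x_1 = ((3/4)·p_1/p_2)^(1/(4/3)), i.e. raised to the 0.75 power.
Substitute x_2 = (x_2/x_1)·x_1 into the budget: x_1* = m/(p_1 + p_2·(x_2/x_1)).
Numerically x_2/x_1 = 0.451286, so x_1* = 56/(6 + 13·0.451286) = 4.7191 and x_2* = 0.451286·4.7191 = 2.1297.

x_2* = 2.1297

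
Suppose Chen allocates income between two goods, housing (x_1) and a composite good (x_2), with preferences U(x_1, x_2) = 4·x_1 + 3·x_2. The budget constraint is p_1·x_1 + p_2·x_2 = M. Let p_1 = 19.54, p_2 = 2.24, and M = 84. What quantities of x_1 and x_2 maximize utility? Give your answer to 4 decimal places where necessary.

x_1* = 0, x_2* = 37.5

Perfect substitutes: compare marginal utility per dollar. 4/p_1 vs 3/p_2 → 0.2047 vs 1.3393.
x_2 gives more utility per dollar, so spend all income on x_2: x_2* = M/p_2, x_1* = 0.
Numerically: x_1* = 0, x_2* = 37.5.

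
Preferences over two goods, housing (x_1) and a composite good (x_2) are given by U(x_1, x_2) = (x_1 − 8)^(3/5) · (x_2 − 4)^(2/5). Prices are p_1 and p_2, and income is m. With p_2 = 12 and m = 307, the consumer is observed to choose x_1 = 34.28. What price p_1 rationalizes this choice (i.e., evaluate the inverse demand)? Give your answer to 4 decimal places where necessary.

p_1 = 5

Let x_1' = x_1−8, x_2' = x_2−4. MRS = (3/2)·x_2'/x_1' = p_1/p_2.
Substituting into the budget: x_1* = 8 + 0.6·(m − 8·p_1 − 4·p_2)/p_1, and x_2* = 4 + 0.4·(…)/p_2.
Set x_1* = 34.28 in the demand function and solve for p_1: p_1 = 5.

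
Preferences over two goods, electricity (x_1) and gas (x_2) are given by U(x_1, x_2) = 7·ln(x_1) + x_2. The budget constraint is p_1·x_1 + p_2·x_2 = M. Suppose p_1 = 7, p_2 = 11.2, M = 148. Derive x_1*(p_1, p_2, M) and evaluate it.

x_1* = 11.2

So x_1*(p_1,p_2) = 7·p_2/p_1, independent of income; and x_2* = (M − 7·p_2)/p_2.
At the given prices: x_1* = 7·11.2/7 = 11.2.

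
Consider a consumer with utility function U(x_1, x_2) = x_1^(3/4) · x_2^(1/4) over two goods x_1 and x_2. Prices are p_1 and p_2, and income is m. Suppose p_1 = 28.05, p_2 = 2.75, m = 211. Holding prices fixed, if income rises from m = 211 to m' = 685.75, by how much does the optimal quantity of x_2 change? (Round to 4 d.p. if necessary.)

MU_x_1/MU_x_2 = (0.75·x_2)/(0.25·x_1); tangency sets this equal to p_1/p_2.
So 0.75·p_2·x_2 = 0.25·p_1·x_1; combined with the budget, a share 0.75 of income goes to x_1.
Demand: x_1*(p_1,p_2,m) = 0.75·m/p_1 and x_2* = 0.25·m/p_2.
At p_1=28.05, p_2=2.75, m=211: x_2* = 0.25·211/2.75 = 19.1818.
At m' = 685.75: x_2* = 62.3409. Change: 62.3409 − 19.1818 = 43.1591.

Δx_2* = 43.1591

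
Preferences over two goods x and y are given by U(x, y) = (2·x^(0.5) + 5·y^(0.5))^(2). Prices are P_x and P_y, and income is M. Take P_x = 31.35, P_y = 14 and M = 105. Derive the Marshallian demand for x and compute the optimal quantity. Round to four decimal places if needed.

MU_x ∝ 2·x^(-0.5), MU_y ∝ 5·y^(-0.5), so MRS = (2/5)·(y/x)^(0.5) = P_x/P_y.
Solve for the ratio: y/x = [(5/2)·P_x/P_y]^(2).
With the ratio pinned down, the budget gives x* = M/(P_x + P_y·(y/x)) and y* = (y/x)·x*.
Numerically y/x = 31.340003, so x* = 105/(31.35 + 14·31.340003) = 0.2234.

x* = 0.2234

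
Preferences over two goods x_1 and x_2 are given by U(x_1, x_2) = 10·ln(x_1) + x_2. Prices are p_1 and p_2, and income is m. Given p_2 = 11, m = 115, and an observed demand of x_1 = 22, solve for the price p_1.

Set MRS = p_1/p_2: (10/x_1)/1 = p_1/p_2.
So x_1*(p_1,p_2) = 10·p_2/p_1, independent of income; and x_2* = (m − 10·p_2)/p_2.
Set x_1* = 22 in the demand function and solve for p_1: p_1 = 5.

p_1 = 5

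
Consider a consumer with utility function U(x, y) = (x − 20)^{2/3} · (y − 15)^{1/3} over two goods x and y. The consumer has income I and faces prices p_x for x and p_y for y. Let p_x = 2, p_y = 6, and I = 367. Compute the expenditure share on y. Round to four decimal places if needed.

share on y = 0.4605

MRS = 2·(y−15)/(x−20). Tangency with p_x/p_y gives y−15 = (1/2)·(p_x/p_y)·(x−20).
Substituting into the budget: x* = 20 + 2/3·(I − 20·p_x − 15·p_y)/p_x, and y* = 15 + 1/3·(…)/p_y.
Discretionary income = 367 − 20·2 − 15·6 = 237; x* = 20 + 2/3·237/2 = 99; y* = 15 + 1/3·237/6 = 28.1667.
Expenditure on y: 6·28.1667 = 169; share = 0.4605.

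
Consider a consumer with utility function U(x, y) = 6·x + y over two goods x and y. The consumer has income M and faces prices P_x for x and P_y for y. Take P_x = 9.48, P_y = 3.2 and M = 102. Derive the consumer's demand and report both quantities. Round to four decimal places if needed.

Perfect substitutes: compare marginal utility per dollar. 6/P_x vs 1/P_y → 0.6329 vs 0.3125.
x gives more utility per dollar, so spend all income on x: x* = M/P_x, y* = 0.
Numerically: x* = 10.7595, y* = 0.

x* = 10.7595, y* = 0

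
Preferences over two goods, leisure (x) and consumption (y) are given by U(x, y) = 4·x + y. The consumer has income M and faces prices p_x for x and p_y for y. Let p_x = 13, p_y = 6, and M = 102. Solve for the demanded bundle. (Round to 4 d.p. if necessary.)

x* = 7.8462, y* = 0

Perfect substitutes: compare marginal utility per dollar. 4/p_x vs 1/p_y → 0.3077 vs 0.1667.
x gives more utility per dollar, so spend all income on x: x* = M/p_x, y* = 0.
Numerically: x* = 7.8462, y* = 0.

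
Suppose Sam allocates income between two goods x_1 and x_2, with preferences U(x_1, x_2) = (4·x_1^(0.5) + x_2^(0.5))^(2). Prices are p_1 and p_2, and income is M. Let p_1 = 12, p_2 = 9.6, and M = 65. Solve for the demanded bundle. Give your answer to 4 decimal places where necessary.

x_1* = 5.0242, x_2* = 0.4906

Numerically x_2/x_1 = 0.097656, so x_1* = 65/(12 + 9.6·0.097656) = 5.0242 and x_2* = 0.097656·5.0242 = 0.4906.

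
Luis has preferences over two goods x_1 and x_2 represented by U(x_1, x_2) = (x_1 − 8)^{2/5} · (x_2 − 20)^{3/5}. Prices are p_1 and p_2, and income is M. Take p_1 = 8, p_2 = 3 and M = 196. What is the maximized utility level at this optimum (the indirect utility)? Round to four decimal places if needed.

MRS = (2/3)·(x_2−20)/(x_1−8). Tangency with p_1/p_2 gives x_2−20 = (3/2)·(p_1/p_2)·(x_1−8).
After buying the subsistence bundle (8, 20), a share 0.4 of the remaining income goes to x_1: x_1* = 8 + 0.4·(M − 8p_1 − 20p_2)/p_1.
Discretionary income = 196 − 8·8 − 20·3 = 72; x_1* = 8 + 0.4·72/8 = 11.6; x_2* = 20 + 0.6·72/3 = 34.4.
Utility at the optimum: U(11.6, 34.4) = 8.2706.

V = 8.2706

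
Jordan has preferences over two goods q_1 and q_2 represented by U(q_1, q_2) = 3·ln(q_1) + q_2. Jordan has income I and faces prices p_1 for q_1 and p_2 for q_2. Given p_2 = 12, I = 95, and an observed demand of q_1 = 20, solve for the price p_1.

Set MRS = p_1/p_2: (3/q_1)/1 = p_1/p_2.
So q_1*(p_1,p_2) = 3·p_2/p_1, independent of income; and q_2* = (I − 3·p_2)/p_2.
Set q_1* = 20 in the demand function and solve for p_1: p_1 = 1.8.

p_1 = 1.8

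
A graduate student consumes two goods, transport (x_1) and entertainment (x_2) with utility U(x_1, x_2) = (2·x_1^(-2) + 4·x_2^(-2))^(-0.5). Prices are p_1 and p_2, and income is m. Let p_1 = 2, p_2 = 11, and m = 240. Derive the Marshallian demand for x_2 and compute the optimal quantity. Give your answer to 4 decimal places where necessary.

From the CES first-order condition, (1/2)·(x_2/x_1)^(3) = p_1/p_2.
Solve for the ratio: x_2/x_1 = [2·p_1/p_2]^(1/3).
Substitute x_2 = (x_2/x_1)·x_1 into the budget: x_1* = m/(p_1 + p_2·(x_2/x_1)).
Numerically x_2/x_1 = 0.713766, so x_1* = 240/(2 + 11·0.713766) = 24.362 and x_2* = 0.713766·24.362 = 17.3887.

x_2* = 17.3887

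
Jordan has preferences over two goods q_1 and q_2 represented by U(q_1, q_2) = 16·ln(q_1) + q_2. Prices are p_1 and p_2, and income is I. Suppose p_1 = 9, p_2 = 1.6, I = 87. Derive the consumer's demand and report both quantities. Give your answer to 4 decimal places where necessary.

MU_q_1 = 16/q_1, MU_q_2 = 1. Tangency: 16/q_1 = p_1/p_2.
So q_1*(p_1,p_2) = 16·p_2/p_1, independent of income; and q_2* = (I − 16·p_2)/p_2.
At the given prices: q_1* = 16·1.6/9 = 2.8444, and q_2* = 38.375.

q_1* = 2.8444, q_2* = 38.375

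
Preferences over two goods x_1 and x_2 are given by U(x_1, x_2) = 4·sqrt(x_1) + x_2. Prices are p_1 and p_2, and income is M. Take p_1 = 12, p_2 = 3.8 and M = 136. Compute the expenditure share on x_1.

share on x_1 = 0.0354

MU_x_1 = 2/√x_1, MU_x_2 = 1. Tangency: 2/√x_1 = p_1/p_2.
Solve: √x_1 = 2·p_2/p_1, so x_1*(p_1,p_2) = (2·p_2/p_1)², and x_2* = (M − p_1·x_1*)/p_2.
Plugging in: x_1* = (2·3.8/12)² = 0.4011, x_2* = 34.5228.
Expenditure on x_1: 12·0.4011 = 4.8133; share = 0.0354.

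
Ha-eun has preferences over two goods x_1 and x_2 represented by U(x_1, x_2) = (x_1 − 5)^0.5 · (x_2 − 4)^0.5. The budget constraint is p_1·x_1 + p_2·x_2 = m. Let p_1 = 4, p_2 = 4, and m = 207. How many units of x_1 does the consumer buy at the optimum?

x_1* = 26.375

MRS = (x_2−4)/(x_1−5). Tangency with p_1/p_2 gives x_2−4 = (p_1/p_2)·(x_1−5).
Substituting into the budget: x_1* = 5 + 0.5·(m − 5·p_1 − 4·p_2)/p_1, and x_2* = 4 + 0.5·(…)/p_2.
Discretionary income = 207 − 5·4 − 4·4 = 171; x_1* = 5 + 0.5·171/4 = 26.375.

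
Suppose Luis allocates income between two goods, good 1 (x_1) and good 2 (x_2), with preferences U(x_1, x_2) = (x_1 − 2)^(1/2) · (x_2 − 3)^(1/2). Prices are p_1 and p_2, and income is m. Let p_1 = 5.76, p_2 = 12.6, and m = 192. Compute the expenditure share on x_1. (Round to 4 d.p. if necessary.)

share on x_1 = 0.4316

This is Cobb-Douglas in (x_1−2, x_2−3): tangency gives 0.5·p_2·(x_2−3) = 0.5·p_1·(x_1−2).
After buying the subsistence bundle (2, 3), a share 0.5 of the remaining income goes to x_1: x_1* = 2 + 0.5·(m − 2p_1 − 3p_2)/p_1.
Discretionary income = 192 − 2·5.76 − 3·12.6 = 142.68; x_1* = 2 + 0.5·142.68/5.76 = 14.3854; x_2* = 3 + 0.5·142.68/12.6 = 8.6619.
Expenditure on x_1: 5.76·14.3854 = 82.86; share = 0.4316.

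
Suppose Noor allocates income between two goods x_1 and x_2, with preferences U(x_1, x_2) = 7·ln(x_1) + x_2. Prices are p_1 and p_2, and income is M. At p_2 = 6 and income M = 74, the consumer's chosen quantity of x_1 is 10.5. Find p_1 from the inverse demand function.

p_1 = 4

MU_x_1 = 7/x_1, MU_x_2 = 1. Tangency: 7/x_1 = p_1/p_2.
So x_1*(p_1,p_2) = 7·p_2/p_1, independent of income; and x_2* = (M − 7·p_2)/p_2.
Set x_1* = 10.5 in the demand function and solve for p_1: p_1 = 4.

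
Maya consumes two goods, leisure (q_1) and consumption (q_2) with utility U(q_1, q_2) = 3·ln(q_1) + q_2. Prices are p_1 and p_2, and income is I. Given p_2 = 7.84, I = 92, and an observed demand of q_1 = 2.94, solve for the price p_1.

MU_q_1 = 3/q_1, MU_q_2 = 1. Tangency: 3/q_1 = p_1/p_2.
So q_1*(p_1,p_2) = 3·p_2/p_1, independent of income; and q_2* = (I − 3·p_2)/p_2.
Set q_1* = 2.94 in the demand function and solve for p_1: p_1 = 8.

p_1 = 8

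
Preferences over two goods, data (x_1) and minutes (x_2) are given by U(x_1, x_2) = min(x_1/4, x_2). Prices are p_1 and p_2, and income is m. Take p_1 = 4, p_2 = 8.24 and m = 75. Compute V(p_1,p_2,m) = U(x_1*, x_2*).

Leontief preferences: the optimum is at the kink where x_1/4 = x_2/1, i.e. x_2 = (1/4)·x_1.
Budget: p_1·x_1 + p_2·(1/4)·x_1 = m, so (4·p_1 + p_2)·x_1 = 4·m.
Demand: x_1*(p_1,p_2,m) = 4·m/(4·p_1 + p_2), x_2* = m/(4·p_1 + p_2).
Here 4·4 + 8.24 = 24.24, giving x_1* = 12.3762 and x_2* = 3.0941.
Utility at the optimum: U(12.3762, 3.0941) = 3.0941.

V = 3.0941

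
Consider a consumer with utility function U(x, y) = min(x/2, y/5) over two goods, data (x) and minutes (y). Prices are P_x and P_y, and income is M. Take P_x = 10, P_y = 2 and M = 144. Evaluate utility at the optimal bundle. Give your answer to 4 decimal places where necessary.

V = 4.8

Leontief preferences: the optimum is at the kink where x/2 = y/5, i.e. y = (5/2)·x.
Budget: P_x·x + P_y·(5/2)·x = M, so (2·P_x + 5·P_y)·x = 2·M.
Demand: x*(P_x,P_y,M) = 2·M/(2·P_x + 5·P_y), y* = 5·M/(2·P_x + 5·P_y).
Here 2·10 + 5·2 = 30, giving x* = 9.6 and y* = 24.
Utility at the optimum: U(9.6, 24) = 4.8.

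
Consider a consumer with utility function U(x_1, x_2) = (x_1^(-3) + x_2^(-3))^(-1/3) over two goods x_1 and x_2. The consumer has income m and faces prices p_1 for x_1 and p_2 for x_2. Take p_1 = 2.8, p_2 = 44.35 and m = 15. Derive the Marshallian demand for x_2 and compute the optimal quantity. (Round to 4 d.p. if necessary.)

x_2* = 0.3004

MRS = MU_x_1/MU_x_2 = (x_2/x_1)^(4). Set equal to p_1/p_2.
Hence x_2/x_1 = (p_1/p_2)^(1/(4)), i.e. raised to the 0.25 power.
Substitute x_2 = (x_2/x_1)·x_1 into the budget: x_1* = m/(p_1 + p_2·(x_2/x_1)).
Numerically x_2/x_1 = 0.501264, so x_1* = 15/(2.8 + 44.35·0.501264) = 0.5993 and x_2* = 0.501264·0.5993 = 0.3004.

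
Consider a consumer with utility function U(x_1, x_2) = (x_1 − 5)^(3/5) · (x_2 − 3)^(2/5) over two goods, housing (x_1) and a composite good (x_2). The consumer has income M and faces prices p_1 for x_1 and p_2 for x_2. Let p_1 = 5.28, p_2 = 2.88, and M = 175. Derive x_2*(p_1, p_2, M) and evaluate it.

x_2* = 22.4389

After buying the subsistence bundle (5, 3), a share 0.6 of the remaining income goes to x_1: x_1* = 5 + 0.6·(M − 5p_1 − 3p_2)/p_1.
Discretionary income = 175 − 5·5.28 − 3·2.88 = 139.96; x_2* = 3 + 0.4·139.96/2.88 = 22.4389.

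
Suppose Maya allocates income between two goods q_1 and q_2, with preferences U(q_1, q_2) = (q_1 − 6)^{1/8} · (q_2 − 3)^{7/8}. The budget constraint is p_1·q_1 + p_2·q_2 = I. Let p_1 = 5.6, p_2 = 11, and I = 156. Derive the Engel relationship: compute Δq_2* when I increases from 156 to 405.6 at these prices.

Δq_2* = 19.8545

Discretionary income = 156 − 6·5.6 − 3·11 = 89.4; q_2* = 3 + 0.875·89.4/11 = 10.1114.
At I' = 405.6: q_2* = 29.9659. Change: 29.9659 − 10.1114 = 19.8545.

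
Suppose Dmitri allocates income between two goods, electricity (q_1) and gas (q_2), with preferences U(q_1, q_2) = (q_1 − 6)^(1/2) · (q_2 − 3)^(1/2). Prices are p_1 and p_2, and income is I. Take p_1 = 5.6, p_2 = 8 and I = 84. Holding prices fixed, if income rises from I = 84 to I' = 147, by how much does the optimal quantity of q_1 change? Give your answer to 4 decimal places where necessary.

Let q_1' = q_1−6, q_2' = q_2−3. MRS = q_2'/q_1' = p_1/p_2.
Substituting into the budget: q_1* = 6 + 0.5·(I − 6·p_1 − 3·p_2)/p_1, and q_2* = 3 + 0.5·(…)/p_2.
Discretionary income = 84 − 6·5.6 − 3·8 = 26.4; q_1* = 6 + 0.5·26.4/5.6 = 8.3571.
At I' = 147: q_1* = 13.9821. Change: 13.9821 − 8.3571 = 5.625.

Δq_1* = 5.625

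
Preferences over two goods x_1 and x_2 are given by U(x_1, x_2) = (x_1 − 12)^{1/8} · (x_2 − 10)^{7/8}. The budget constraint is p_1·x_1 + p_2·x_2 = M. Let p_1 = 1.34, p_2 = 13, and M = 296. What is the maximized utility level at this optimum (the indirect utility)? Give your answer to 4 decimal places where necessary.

This is Cobb-Douglas in (x_1−12, x_2−10): tangency gives 0.125·p_2·(x_2−10) = 0.875·p_1·(x_1−12).
Substituting into the budget: x_1* = 12 + 0.125·(M − 12·p_1 − 10·p_2)/p_1, and x_2* = 10 + 0.875·(…)/p_2.
Discretionary income = 296 − 12·1.34 − 10·13 = 149.92; x_1* = 12 + 0.125·149.92/1.34 = 25.9851; x_2* = 10 + 0.875·149.92/13 = 20.0908.
Utility at the optimum: U(25.9851, 20.0908) = 10.5109.

V = 10.5109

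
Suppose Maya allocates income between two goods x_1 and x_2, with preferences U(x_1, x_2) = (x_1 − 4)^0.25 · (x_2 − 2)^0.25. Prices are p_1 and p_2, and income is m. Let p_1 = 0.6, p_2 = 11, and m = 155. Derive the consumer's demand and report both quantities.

x_1* = 112.8333, x_2* = 7.9364

Discretionary income = 155 − 4·0.6 − 2·11 = 130.6; x_1* = 4 + 0.5·130.6/0.6 = 112.8333; x_2* = 2 + 0.5·130.6/11 = 7.9364.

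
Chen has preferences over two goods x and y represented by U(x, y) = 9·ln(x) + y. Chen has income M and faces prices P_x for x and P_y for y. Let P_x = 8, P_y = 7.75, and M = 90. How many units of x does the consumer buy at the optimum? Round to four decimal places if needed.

MU_x = 9/x, MU_y = 1. Tangency: 9/x = P_x/P_y.
So x*(P_x,P_y) = 9·P_y/P_x, independent of income; and y* = (M − 9·P_y)/P_y.
At the given prices: x* = 9·7.75/8 = 8.7188.

x* = 8.7188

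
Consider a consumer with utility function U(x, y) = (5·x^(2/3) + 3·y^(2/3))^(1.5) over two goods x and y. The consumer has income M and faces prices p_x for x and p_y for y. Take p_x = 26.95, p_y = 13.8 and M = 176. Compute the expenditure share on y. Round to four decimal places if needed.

MRS = MU_x/MU_y = (5/3)·(y/x)^(1/3). Set equal to p_x/p_y.
Solve for the ratio: y/x = [(3/5)·p_x/p_y]^(3).
With the ratio pinned down, the budget gives x* = M/(p_x + p_y·(y/x)) and y* = (y/x)·x*.
Numerically y/x = 1.608766, so x* = 176/(26.95 + 13.8·1.608766) = 3.5808 and y* = 1.608766·3.5808 = 5.7607.
Expenditure on y: 13.8·5.7607 = 79.4973; share = 0.4517.

share on y = 0.4517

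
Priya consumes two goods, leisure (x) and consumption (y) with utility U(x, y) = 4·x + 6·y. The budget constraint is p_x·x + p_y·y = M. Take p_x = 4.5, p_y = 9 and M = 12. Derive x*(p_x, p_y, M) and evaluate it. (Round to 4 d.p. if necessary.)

Linear utility — the consumer picks whichever good has higher MU/price: 4/4.5 = 0.8889 vs 6/9 = 0.6667.
x gives more utility per dollar, so spend all income on x: x* = M/p_x, y* = 0.
Numerically: x* = 2.6667, y* = 0.

x* = 2.6667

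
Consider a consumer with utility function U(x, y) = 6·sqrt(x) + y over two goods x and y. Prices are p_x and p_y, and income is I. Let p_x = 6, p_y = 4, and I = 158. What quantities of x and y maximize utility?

Utility is quasi-linear in y; the FOC for x is 3/√x = p_x/p_y.
Solve: √x = 3·p_y/p_x, so x*(p_x,p_y) = (3·p_y/p_x)², and y* = (I − p_x·x*)/p_y.
Plugging in: x* = (3·4/6)² = 4, y* = 33.5.

x* = 4, y* = 33.5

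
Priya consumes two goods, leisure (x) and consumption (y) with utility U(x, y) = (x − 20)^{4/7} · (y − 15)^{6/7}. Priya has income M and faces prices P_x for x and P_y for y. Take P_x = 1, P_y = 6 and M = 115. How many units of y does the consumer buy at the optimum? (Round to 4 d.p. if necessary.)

y* = 15.5

Substituting into the budget: x* = 20 + 0.4·(M − 20·P_x − 15·P_y)/P_x, and y* = 15 + 0.6·(…)/P_y.
Discretionary income = 115 − 20·1 − 15·6 = 5; y* = 15 + 0.6·5/6 = 15.5.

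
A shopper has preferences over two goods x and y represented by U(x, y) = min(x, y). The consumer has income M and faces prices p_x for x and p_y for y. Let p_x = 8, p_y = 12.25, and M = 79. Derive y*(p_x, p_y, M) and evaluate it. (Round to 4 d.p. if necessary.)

With perfect complements, no substitution: consume in ratio x:y = 1:1.
Budget: p_x·x + p_y·x = M, so (p_x + p_y)·x = M.
Demand: x*(p_x,p_y,M) = M/(p_x + p_y), y* = M/(p_x + p_y).
Here 8 + 12.25 = 20.25, giving y* = 3.9012.

y* = 3.9012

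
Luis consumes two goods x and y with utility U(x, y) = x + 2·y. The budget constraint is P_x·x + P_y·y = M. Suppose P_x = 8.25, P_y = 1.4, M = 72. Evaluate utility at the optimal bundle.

Perfect substitutes: compare marginal utility per dollar. 1/P_x vs 2/P_y → 0.1212 vs 1.4286.
y gives more utility per dollar, so spend all income on y: y* = M/P_y, x* = 0.
Numerically: x* = 0, y* = 51.4286.
Utility at the optimum: U(0, 51.4286) = 102.8571.

V = 102.8571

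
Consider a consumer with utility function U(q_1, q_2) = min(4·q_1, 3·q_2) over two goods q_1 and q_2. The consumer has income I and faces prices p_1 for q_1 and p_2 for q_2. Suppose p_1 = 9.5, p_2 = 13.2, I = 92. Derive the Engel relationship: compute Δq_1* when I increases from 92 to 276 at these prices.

Δq_1* = 6.7897

With perfect complements, no substitution: consume in ratio q_1:q_2 = 3:4.
Budget: p_1·q_1 + p_2·(4/3)·q_1 = I, so (3·p_1 + 4·p_2)·q_1 = 3·I.
Demand: q_1*(p_1,p_2,I) = 3·I/(3·p_1 + 4·p_2), q_2* = 4·I/(3·p_1 + 4·p_2).
Here 3·9.5 + 4·13.2 = 81.3, giving q_1* = 3.3948.
At I' = 276: q_1* = 10.1845. Change: 10.1845 − 3.3948 = 6.7897.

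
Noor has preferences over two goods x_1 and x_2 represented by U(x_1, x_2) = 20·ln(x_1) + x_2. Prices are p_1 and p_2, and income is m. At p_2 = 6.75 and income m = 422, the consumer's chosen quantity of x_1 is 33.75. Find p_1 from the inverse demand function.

p_1 = 4

Set MRS = p_1/p_2: (20/x_1)/1 = p_1/p_2.
So x_1*(p_1,p_2) = 20·p_2/p_1, independent of income; and x_2* = (m − 20·p_2)/p_2.
Set x_1* = 33.75 in the demand function and solve for p_1: p_1 = 4.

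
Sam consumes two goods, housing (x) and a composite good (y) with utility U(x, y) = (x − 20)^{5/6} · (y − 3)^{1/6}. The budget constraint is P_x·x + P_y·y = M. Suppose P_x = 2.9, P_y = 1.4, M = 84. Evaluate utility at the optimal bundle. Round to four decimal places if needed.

After buying the subsistence bundle (20, 3), a share 5/6 of the remaining income goes to x: x* = 20 + 5/6·(M − 20P_x − 3P_y)/P_x.
Discretionary income = 84 − 20·2.9 − 3·1.4 = 21.8; x* = 20 + 5/6·21.8/2.9 = 26.2644; y* = 3 + 1/6·21.8/1.4 = 5.5952.
Utility at the optimum: U(26.2644, 5.5952) = 5.4087.

V = 5.4087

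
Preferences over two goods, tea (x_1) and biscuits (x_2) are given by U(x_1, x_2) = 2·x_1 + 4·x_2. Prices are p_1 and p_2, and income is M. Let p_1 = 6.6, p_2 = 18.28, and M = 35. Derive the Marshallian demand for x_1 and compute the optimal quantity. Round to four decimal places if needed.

Perfect substitutes: compare marginal utility per dollar. 2/p_1 vs 4/p_2 → 0.303 vs 0.2188.
x_1 gives more utility per dollar, so spend all income on x_1: x_1* = M/p_1, x_2* = 0.
Numerically: x_1* = 5.303, x_2* = 0.

x_1* = 5.303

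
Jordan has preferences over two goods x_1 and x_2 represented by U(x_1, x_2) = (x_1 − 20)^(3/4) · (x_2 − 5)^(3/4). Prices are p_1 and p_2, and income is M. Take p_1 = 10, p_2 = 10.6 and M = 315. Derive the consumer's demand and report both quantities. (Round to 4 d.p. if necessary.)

This is Cobb-Douglas in (x_1−20, x_2−5): tangency gives 0.75·p_2·(x_2−5) = 0.75·p_1·(x_1−20).
After buying the subsistence bundle (20, 5), a share 0.5 of the remaining income goes to x_1: x_1* = 20 + 0.5·(M − 20p_1 − 5p_2)/p_1.
Discretionary income = 315 − 20·10 − 5·10.6 = 62; x_1* = 20 + 0.5·62/10 = 23.1; x_2* = 5 + 0.5·62/10.6 = 7.9245.

x_1* = 23.1, x_2* = 7.9245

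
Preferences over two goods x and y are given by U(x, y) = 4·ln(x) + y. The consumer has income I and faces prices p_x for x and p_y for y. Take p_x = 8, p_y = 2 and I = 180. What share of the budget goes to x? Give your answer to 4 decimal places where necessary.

Set MRS = p_x/p_y: (4/x)/1 = p_x/p_y.
So x*(p_x,p_y) = 4·p_y/p_x, independent of income; and y* = (I − 4·p_y)/p_y.
At the given prices: x* = 4·2/8 = 1, and y* = 86.
Expenditure on x: 8·1 = 8; share = 0.0444.

share on x = 0.0444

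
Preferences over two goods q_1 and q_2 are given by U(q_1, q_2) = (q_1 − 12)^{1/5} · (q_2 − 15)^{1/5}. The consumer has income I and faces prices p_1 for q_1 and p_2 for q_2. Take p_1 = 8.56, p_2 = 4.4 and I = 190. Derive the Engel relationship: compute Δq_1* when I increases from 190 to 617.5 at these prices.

This is Cobb-Douglas in (q_1−12, q_2−15): tangency gives 0.2·p_2·(q_2−15) = 0.2·p_1·(q_1−12).
After buying the subsistence bundle (12, 15), a share 0.5 of the remaining income goes to q_1: q_1* = 12 + 0.5·(I − 12p_1 − 15p_2)/p_1.
Discretionary income = 190 − 12·8.56 − 15·4.4 = 21.28; q_1* = 12 + 0.5·21.28/8.56 = 13.243.
At I' = 617.5: q_1* = 38.2138. Change: 38.2138 − 13.243 = 24.9708.

Δq_1* = 24.9708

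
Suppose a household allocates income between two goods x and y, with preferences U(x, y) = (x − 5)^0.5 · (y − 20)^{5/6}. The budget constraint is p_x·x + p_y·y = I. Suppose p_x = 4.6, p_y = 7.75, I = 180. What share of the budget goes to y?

Let x' = x−5, y' = y−20. MRS = (3/5)·y'/x' = p_x/p_y.
After buying the subsistence bundle (5, 20), a share 0.375 of the remaining income goes to x: x* = 5 + 0.375·(I − 5p_x − 20p_y)/p_x.
Discretionary income = 180 − 5·4.6 − 20·7.75 = 2; x* = 5 + 0.375·2/4.6 = 5.163; y* = 20 + 0.625·2/7.75 = 20.1613.
Expenditure on y: 7.75·20.1613 = 156.25; share = 0.8681.

share on y = 0.8681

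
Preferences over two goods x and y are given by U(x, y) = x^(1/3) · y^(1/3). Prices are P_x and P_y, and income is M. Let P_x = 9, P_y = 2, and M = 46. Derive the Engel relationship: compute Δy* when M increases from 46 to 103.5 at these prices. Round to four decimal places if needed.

MU_x/MU_y = (1/3·y)/(1/3·x); tangency sets this equal to P_x/P_y.
Rearranging, P_y·y = P_x·x. Substituting into the budget gives P_x·x·(1 + 1) = M.
Demand: x*(P_x,P_y,M) = 0.5·M/P_x and y* = 0.5·M/P_y.
At P_x=9, P_y=2, M=46: y* = 0.5·46/2 = 11.5.
At M' = 103.5: y* = 25.875. Change: 25.875 − 11.5 = 14.375.

Δy* = 14.375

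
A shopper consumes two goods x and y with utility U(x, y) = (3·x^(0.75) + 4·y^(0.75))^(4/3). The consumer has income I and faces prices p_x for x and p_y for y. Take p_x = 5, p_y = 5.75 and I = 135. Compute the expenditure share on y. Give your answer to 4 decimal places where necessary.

From the CES first-order condition, (3/4)·(y/x)^(0.25) = p_x/p_y.
Hence y/x = ((4/3)·p_x/p_y)^(1/(0.25)), i.e. raised to the 4 power.
Substitute y = (y/x)·x into the budget: x* = I/(p_x + p_y·(y/x)).
Numerically y/x = 1.807023, so x* = 135/(5 + 5.75·1.807023) = 8.7717 and y* = 1.807023·8.7717 = 15.8507.
Expenditure on y: 5.75·15.8507 = 91.1414; share = 0.6751.

share on y = 0.6751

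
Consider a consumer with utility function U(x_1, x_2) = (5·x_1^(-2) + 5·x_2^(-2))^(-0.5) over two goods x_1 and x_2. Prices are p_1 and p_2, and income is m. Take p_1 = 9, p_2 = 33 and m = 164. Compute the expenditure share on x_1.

share on x_1 = 0.296

With the ratio pinned down, the budget gives x_1* = m/(p_1 + p_2·(x_2/x_1)) and x_2* = (x_2/x_1)·x_1*.
Numerically x_2/x_1 = 0.648499, so x_1* = 164/(9 + 33·0.648499) = 5.3947 and x_2* = 0.648499·5.3947 = 3.4984.
Expenditure on x_1: 9·5.3947 = 48.5519; share = 0.296.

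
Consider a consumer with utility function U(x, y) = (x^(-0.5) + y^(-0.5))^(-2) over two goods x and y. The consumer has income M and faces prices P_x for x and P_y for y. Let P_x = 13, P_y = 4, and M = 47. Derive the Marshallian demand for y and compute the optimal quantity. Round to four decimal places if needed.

y* = 4.7355

MU_x ∝ x^(-1.5), MU_y ∝ y^(-1.5), so MRS = (y/x)^(1.5) = P_x/P_y.
Solve for the ratio: y/x = [P_x/P_y]^(2/3).
With the ratio pinned down, the budget gives x* = M/(P_x + P_y·(y/x)) and y* = (y/x)·x*.
Numerically y/x = 2.194096, so x* = 47/(13 + 4·2.194096) = 2.1583 and y* = 2.194096·2.1583 = 4.7355.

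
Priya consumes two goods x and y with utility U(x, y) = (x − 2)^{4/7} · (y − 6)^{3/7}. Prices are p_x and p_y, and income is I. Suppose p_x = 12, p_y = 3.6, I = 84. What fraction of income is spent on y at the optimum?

Discretionary income = 84 − 2·12 − 6·3.6 = 38.4; x* = 2 + 4/7·38.4/12 = 3.8286; y* = 6 + 3/7·38.4/3.6 = 10.5714.
Expenditure on y: 3.6·10.5714 = 38.0571; share = 0.4531.

share on y = 0.4531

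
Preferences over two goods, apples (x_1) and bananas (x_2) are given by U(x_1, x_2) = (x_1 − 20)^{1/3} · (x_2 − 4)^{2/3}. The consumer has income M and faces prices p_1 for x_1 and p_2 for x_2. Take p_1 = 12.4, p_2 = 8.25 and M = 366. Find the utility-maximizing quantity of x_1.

This is Cobb-Douglas in (x_1−20, x_2−4): tangency gives 1/3·p_2·(x_2−4) = 2/3·p_1·(x_1−20).
After buying the subsistence bundle (20, 4), a share 1/3 of the remaining income goes to x_1: x_1* = 20 + 1/3·(M − 20p_1 − 4p_2)/p_1.
Discretionary income = 366 − 20·12.4 − 4·8.25 = 85; x_1* = 20 + 1/3·85/12.4 = 22.2849.

x_1* = 22.2849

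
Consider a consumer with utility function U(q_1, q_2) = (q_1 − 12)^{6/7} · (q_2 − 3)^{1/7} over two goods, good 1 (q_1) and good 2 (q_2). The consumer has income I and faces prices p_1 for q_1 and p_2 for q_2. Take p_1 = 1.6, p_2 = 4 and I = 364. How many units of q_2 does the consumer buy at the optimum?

Discretionary income = 364 − 12·1.6 − 3·4 = 332.8; q_2* = 3 + 1/7·332.8/4 = 14.8857.

q_2* = 14.8857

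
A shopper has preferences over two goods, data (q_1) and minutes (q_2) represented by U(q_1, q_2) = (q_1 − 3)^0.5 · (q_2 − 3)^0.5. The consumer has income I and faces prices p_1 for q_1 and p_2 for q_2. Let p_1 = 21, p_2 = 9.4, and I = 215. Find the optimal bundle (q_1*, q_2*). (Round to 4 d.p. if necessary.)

MRS = (q_2−3)/(q_1−3). Tangency with p_1/p_2 gives q_2−3 = (p_1/p_2)·(q_1−3).
Substituting into the budget: q_1* = 3 + 0.5·(I − 3·p_1 − 3·p_2)/p_1, and q_2* = 3 + 0.5·(…)/p_2.
Discretionary income = 215 − 3·21 − 3·9.4 = 123.8; q_1* = 3 + 0.5·123.8/21 = 5.9476; q_2* = 3 + 0.5·123.8/9.4 = 9.5851.

q_1* = 5.9476, q_2* = 9.5851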